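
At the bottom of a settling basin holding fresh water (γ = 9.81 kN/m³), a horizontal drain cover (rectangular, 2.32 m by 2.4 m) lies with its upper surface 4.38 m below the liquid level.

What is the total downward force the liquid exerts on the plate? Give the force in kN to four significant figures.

F ≈ 239.2 kN

γ = 9.81 kN/m³.
The plate is horizontal, so pressure is uniform at p = γ·h = 9.81 × 4.38 = 42.9678 kN/m².
A = 2.32 × 2.4 = 5.568 m².
F = p·A = 42.9678 × 5.568 = 239.245 kN.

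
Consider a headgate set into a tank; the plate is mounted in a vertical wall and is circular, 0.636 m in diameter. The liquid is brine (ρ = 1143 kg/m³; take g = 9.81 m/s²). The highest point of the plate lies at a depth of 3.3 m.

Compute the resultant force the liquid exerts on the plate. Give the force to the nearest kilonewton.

F ≈ 13 kN

γ = ρg = 1143 × 9.81 / 1000 = 11.21283 kN/m³.
The centroid is at the centre, 0.318 m below the top of the plate, so the centroid depth is h_c = 3.3 + 0.318 = 3.618 m.
A = π(0.318)² = 0.31769 m².
Resultant F = γ·h_c·A = 11.21283 × 3.618 × 0.31769 = 12.8881 kN.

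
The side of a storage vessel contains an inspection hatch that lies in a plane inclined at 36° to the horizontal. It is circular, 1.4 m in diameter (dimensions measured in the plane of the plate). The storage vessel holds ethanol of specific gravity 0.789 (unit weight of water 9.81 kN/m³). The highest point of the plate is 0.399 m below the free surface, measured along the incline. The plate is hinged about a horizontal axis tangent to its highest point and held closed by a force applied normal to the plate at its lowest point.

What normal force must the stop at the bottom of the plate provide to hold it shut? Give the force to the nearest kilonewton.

P ≈ 4 kN

γ = 0.789 × 9.81 = 7.74009 kN/m³.
Let θ = 36° be the plate's angle to the horizontal; measure y along the incline from where the plane meets the free surface. Vertical depth h = y·sinθ with sinθ = 0.587785.
The centroid is at the centre, 0.7 m below the top of the plate, so y_c = 0.399 + 0.7 = 1.099 m and h_c = 1.099 × 0.587785 = 0.645976 m.
A = π(0.7)² = 1.53938 m².
Resultant F = γ·h_c·A = 7.74009 × 0.645976 × 1.53938 = 7.69677 kN.
I_c = πr⁴/4 = π × 0.7⁴/4 = 0.188574 m⁴.
Centre of pressure: y_p = y_c + I_c/(y_c·A) = 1.099 + 0.188574/(1.099 × 1.53938) = 1.099 + 0.111465 = 1.21046 m along the plane.
The resultant acts 0.7 + 0.111465 = 0.811465 m (along the plate) below the hinge at the top edge, so the moment about the hinge is M = F × 0.811465 = 7.69677 × 0.811465 = 6.24566 kN·m.
A normal force at the bottom, 1.4 m from the hinge, must supply this moment: P = 6.24566/1.4 = 4.46119 kN.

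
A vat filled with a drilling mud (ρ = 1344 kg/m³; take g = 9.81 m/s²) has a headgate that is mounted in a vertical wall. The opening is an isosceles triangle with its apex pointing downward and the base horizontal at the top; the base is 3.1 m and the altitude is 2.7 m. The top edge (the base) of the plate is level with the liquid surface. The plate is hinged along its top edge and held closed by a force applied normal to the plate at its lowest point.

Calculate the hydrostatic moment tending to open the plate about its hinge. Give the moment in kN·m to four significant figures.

M ≈ 67.04 kN·m

γ = ρg = 1344 × 9.81 / 1000 = 13.18464 kN/m³.
With the apex down, the centroid sits h/3 = 2.7/3 = 0.9 m below the base (the top edge), so the centroid depth is h_c = 0.9 m.
A = ½ × 3.1 × 2.7 = 4.185 m².
Resultant F = γ·h_c·A = 13.18464 × 0.9 × 4.185 = 49.6599 kN.
I_c = b·h³/36 = 3.1 × 2.7³/36 = 1.69493 m⁴.
Centre of pressure: y_p = y_c + I_c/(y_c·A) = 0.9 + 1.69493/(0.9 × 4.185) = 0.9 + 0.450001 = 1.35 m along the plane.
The resultant acts 0.9 + 0.450001 = 1.35 m (along the plate) below the hinge at the top edge, so the moment about the hinge is M = F × 1.35 = 49.6599 × 1.35 = 67.0409 kN·m.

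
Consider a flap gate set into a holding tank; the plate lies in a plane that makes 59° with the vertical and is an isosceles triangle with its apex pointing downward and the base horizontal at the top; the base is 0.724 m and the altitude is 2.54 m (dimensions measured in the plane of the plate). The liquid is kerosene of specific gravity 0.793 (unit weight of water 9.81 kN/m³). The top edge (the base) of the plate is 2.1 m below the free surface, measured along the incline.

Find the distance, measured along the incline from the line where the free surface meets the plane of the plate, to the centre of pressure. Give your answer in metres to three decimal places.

y_p = 3.068 m

γ = 0.793 × 9.81 = 7.77933 kN/m³.
The plate makes 59° with the vertical, i.e. θ = 90° − 59° = 31° to the horizontal. Measuring y along the incline from the free-surface line, vertical depth h = y·sinθ with sinθ = 0.515038.
With the apex down, the centroid sits h/3 = 2.54/3 = 0.846667 m below the base (the top edge), so y_c = 2.1 + 0.846667 = 2.94667 m and h_c = 2.94667 × 0.515038 = 1.51765 m.
A = ½ × 0.724 × 2.54 = 0.91948 m².
Resultant F = γ·h_c·A = 7.77933 × 1.51765 × 0.91948 = 10.8557 kN.
I_c = b·h³/36 = 0.724 × 2.54³/36 = 0.329562 m⁴.
Centre of pressure: y_p = y_c + I_c/(y_c·A) = 2.94667 + 0.329562/(2.94667 × 0.91948) = 2.94667 + 0.121636 = 3.06831 m along the plane.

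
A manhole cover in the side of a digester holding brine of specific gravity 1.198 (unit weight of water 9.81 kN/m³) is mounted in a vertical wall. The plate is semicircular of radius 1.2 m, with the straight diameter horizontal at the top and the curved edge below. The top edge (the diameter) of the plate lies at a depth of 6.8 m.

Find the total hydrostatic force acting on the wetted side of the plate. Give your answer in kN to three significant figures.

γ = 1.198 × 9.81 = 11.75238 kN/m³.
The centroid of a semicircle lies 4r/(3π) = 0.509296 m from the diameter, here below the top edge, so the centroid depth is h_c = 6.8 + 0.509296 = 7.3093 m.
A = πr²/2 = π × 1.2²/2 = 2.26195 m².
Resultant F = γ·h_c·A = 11.75238 × 7.3093 × 2.26195 = 194.305 kN.

F ≈ 194 kN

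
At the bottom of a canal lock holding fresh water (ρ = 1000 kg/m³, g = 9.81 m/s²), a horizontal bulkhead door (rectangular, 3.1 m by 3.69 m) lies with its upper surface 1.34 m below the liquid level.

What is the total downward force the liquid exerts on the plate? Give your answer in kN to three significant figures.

F ≈ 150 kN

γ = ρg = 1000 × 9.81 = 9810 N/m³ = 9.81 kN/m³.
The plate is horizontal, so pressure is uniform at p = γ·h = 9.81 × 1.34 = 13.1454 kN/m².
A = 3.1 × 3.69 = 11.439 m².
F = p·A = 13.1454 × 11.439 = 150.37 kN.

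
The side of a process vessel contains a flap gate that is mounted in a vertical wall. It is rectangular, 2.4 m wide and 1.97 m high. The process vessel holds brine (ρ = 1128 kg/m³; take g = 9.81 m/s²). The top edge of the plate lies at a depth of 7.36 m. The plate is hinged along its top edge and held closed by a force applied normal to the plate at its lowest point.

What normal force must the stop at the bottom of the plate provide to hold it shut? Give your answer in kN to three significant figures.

γ = ρg = 1128 × 9.81 / 1000 = 11.06568 kN/m³.
The centroid lies 1.97/2 = 0.985 m below the top edge, so the centroid depth is h_c = 7.36 + 0.985 = 8.345 m.
A = 2.4 × 1.97 = 4.728 m².
Resultant F = γ·h_c·A = 11.06568 × 8.345 × 4.728 = 436.598 kN.
I_c = b·h³/12 = 2.4 × 1.97³/12 = 1.52907 m⁴.
Centre of pressure: y_p = y_c + I_c/(y_c·A) = 8.345 + 1.52907/(8.345 × 4.728) = 8.345 + 0.0387546 = 8.38375 m along the plane.
The resultant acts 0.985 + 0.0387546 = 1.02375 m (along the plate) below the hinge at the top edge, so the moment about the hinge is M = F × 1.02375 = 436.598 × 1.02375 = 446.967 kN·m.
A normal force at the bottom, 1.97 m from the hinge, must supply this moment: P = 446.967/1.97 = 226.887 kN.

P ≈ 227 kN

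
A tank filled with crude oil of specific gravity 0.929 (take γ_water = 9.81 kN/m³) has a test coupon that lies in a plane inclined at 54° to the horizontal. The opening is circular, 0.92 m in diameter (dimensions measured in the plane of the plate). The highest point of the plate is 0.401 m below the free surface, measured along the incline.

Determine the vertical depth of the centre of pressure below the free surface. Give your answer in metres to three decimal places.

γ = 0.929 × 9.81 = 9.11349 kN/m³.
Let θ = 54° be the plate's angle to the horizontal; measure y along the incline from where the plane meets the free surface. Vertical depth h = y·sinθ with sinθ = 0.809017.
The centroid is at the centre, 0.46 m below the top of the plate, so y_c = 0.401 + 0.46 = 0.861 m and h_c = 0.861 × 0.809017 = 0.696564 m.
A = π(0.46)² = 0.664761 m².
Resultant F = γ·h_c·A = 9.11349 × 0.696564 × 0.664761 = 4.21999 kN.
I_c = πr⁴/4 = π × 0.46⁴/4 = 0.0351659 m⁴.
Centre of pressure: y_p = y_c + I_c/(y_c·A) = 0.861 + 0.0351659/(0.861 × 0.664761) = 0.861 + 0.0614403 = 0.92244 m along the plane.
Vertically, h_p = y_p·sinθ = 0.92244 × 0.809017 = 0.74627 m.

h_p = 0.746 m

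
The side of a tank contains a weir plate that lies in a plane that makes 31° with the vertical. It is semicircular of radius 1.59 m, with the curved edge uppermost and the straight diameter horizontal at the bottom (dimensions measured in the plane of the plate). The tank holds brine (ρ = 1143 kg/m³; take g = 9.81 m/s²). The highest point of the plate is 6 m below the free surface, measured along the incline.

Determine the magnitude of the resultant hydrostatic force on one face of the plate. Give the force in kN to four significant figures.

γ = ρg = 1143 × 9.81 / 1000 = 11.21283 kN/m³.
The plate makes 31° with the vertical, i.e. θ = 90° − 31° = 59° to the horizontal. Measuring y along the incline from the free-surface line, vertical depth h = y·sinθ with sinθ = 0.857167.
The centroid lies 4r/(3π) = 0.674817 m above the diameter, so r − 4r/(3π) = 1.59 − 0.674817 = 0.915183 m below the topmost point, so y_c = 6 + 0.915183 = 6.91518 m and h_c = 6.91518 × 0.857167 = 5.92746 m.
A = πr²/2 = π × 1.59²/2 = 3.97113 m².
Resultant F = γ·h_c·A = 11.21283 × 5.92746 × 3.97113 = 263.936 kN.

F ≈ 263.9 kN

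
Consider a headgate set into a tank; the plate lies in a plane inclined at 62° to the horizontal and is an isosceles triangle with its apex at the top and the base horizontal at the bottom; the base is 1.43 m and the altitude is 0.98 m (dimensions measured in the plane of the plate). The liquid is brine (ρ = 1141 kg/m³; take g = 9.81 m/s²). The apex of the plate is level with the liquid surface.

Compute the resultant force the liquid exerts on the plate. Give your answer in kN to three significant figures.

F ≈ 4.52 kN

γ = ρg = 1141 × 9.81 / 1000 = 11.19321 kN/m³.
Let θ = 62° be the plate's angle to the horizontal; measure y along the incline from where the plane meets the free surface. Vertical depth h = y·sinθ with sinθ = 0.882948.
With the apex up, the centroid sits 2h/3 = 2 × 0.98/3 = 0.653333 m below the apex, so y_c = 0.653333 m and h_c = 0.653333 × 0.882948 = 0.576859 m.
A = ½ × 1.43 × 0.98 = 0.7007 m².
Resultant F = γ·h_c·A = 11.19321 × 0.576859 × 0.7007 = 4.52435 kN.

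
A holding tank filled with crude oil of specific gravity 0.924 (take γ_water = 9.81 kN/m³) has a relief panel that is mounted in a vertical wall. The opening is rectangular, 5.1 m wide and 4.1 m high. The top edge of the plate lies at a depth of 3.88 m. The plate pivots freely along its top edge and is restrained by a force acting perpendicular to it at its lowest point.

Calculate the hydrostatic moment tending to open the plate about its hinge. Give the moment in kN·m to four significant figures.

M ≈ 2570 kN·m

γ = 0.924 × 9.81 = 9.06444 kN/m³.
The centroid lies 4.1/2 = 2.05 m below the top edge, so the centroid depth is h_c = 3.88 + 2.05 = 5.93 m.
A = 5.1 × 4.1 = 20.91 m².
Resultant F = γ·h_c·A = 9.06444 × 5.93 × 20.91 = 1123.96 kN.
I_c = b·h³/12 = 5.1 × 4.1³/12 = 29.2914 m⁴.
Centre of pressure: y_p = y_c + I_c/(y_c·A) = 5.93 + 29.2914/(5.93 × 20.91) = 5.93 + 0.236228 = 6.16623 m along the plane.
The resultant acts 2.05 + 0.236228 = 2.28623 m (along the plate) below the hinge at the top edge, so the moment about the hinge is M = F × 2.28623 = 1123.96 × 2.28623 = 2569.63 kN·m.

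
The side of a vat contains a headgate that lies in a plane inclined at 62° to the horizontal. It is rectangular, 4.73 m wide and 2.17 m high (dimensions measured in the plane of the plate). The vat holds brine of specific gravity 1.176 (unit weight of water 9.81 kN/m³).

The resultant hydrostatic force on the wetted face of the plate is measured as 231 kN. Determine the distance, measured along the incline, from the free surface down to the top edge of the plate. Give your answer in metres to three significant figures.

y_top ≈ 1.12 m

γ = 1.176 × 9.81 = 11.53656 kN/m³.
A = 4.73 × 2.17 = 10.2641 m².
From F = γ·h_c·A, the centroid depth is h_c = 231/(11.53656 × 10.2641) = 1.95081 m.
Let θ = 62° be the plate's angle to the horizontal; measure y along the incline from where the plane meets the free surface. Vertical depth h = y·sinθ with sinθ = 0.882948.
Along the incline, y_c = h_c/sinθ = 1.95081/0.882948 = 2.20943 m.
The centroid lies 2.17/2 = 1.085 m below the top edge, so the top edge sits at y_top = 2.20943 − 1.085 = 1.12443 m along the incline.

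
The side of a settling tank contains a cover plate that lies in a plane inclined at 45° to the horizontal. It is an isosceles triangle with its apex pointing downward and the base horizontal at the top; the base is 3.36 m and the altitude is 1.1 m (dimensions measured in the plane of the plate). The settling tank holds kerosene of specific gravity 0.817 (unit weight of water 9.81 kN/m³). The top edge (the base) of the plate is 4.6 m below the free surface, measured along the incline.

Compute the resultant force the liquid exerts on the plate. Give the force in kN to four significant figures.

F ≈ 52.02 kN

γ = 0.817 × 9.81 = 8.01477 kN/m³.
Let θ = 45° be the plate's angle to the horizontal; measure y along the incline from where the plane meets the free surface. Vertical depth h = y·sinθ with sinθ = 0.707107.
With the apex down, the centroid sits h/3 = 1.1/3 = 0.366667 m below the base (the top edge), so y_c = 4.6 + 0.366667 = 4.96667 m and h_c = 4.96667 × 0.707107 = 3.51197 m.
A = ½ × 3.36 × 1.1 = 1.848 m².
Resultant F = γ·h_c·A = 8.01477 × 3.51197 × 1.848 = 52.0168 kN.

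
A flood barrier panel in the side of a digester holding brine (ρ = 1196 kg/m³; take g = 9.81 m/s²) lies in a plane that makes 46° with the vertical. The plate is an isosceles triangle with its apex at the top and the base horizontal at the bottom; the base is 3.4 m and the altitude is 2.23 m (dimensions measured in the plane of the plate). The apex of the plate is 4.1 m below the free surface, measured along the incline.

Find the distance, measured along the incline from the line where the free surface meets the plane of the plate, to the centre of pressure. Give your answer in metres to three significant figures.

y_p = 5.64 m

γ = ρg = 1196 × 9.81 / 1000 = 11.73276 kN/m³.
The plate makes 46° with the vertical, i.e. θ = 90° − 46° = 44° to the horizontal. Measuring y along the incline from the free-surface line, vertical depth h = y·sinθ with sinθ = 0.694658.
With the apex up, the centroid sits 2h/3 = 2 × 2.23/3 = 1.48667 m below the apex, so y_c = 4.1 + 1.48667 = 5.58667 m and h_c = 5.58667 × 0.694658 = 3.88083 m.
A = ½ × 3.4 × 2.23 = 3.791 m².
Resultant F = γ·h_c·A = 11.73276 × 3.88083 × 3.791 = 172.615 kN.
I_c = b·h³/36 = 3.4 × 2.23³/36 = 1.04735 m⁴.
Centre of pressure: y_p = y_c + I_c/(y_c·A) = 5.58667 + 1.04735/(5.58667 × 3.791) = 5.58667 + 0.0494521 = 5.63612 m along the plane.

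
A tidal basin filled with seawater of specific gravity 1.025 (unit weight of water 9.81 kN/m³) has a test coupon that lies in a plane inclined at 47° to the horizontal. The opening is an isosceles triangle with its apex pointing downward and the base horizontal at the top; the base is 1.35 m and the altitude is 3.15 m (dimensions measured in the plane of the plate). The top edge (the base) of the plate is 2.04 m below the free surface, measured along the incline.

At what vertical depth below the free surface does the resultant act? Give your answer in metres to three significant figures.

h_p = 2.39 m

γ = 1.025 × 9.81 = 10.05525 kN/m³.
Let θ = 47° be the plate's angle to the horizontal; measure y along the incline from where the plane meets the free surface. Vertical depth h = y·sinθ with sinθ = 0.731354.
With the apex down, the centroid sits h/3 = 3.15/3 = 1.05 m below the base (the top edge), so y_c = 2.04 + 1.05 = 3.09 m and h_c = 3.09 × 0.731354 = 2.25988 m.
A = ½ × 1.35 × 3.15 = 2.12625 m².
Resultant F = γ·h_c·A = 10.05525 × 2.25988 × 2.12625 = 48.3162 kN.
I_c = b·h³/36 = 1.35 × 3.15³/36 = 1.1721 m⁴.
Centre of pressure: y_p = y_c + I_c/(y_c·A) = 3.09 + 1.1721/(3.09 × 2.12625) = 3.09 + 0.178399 = 3.2684 m along the plane.
Vertically, h_p = y_p·sinθ = 3.2684 × 0.731354 = 2.39036 m.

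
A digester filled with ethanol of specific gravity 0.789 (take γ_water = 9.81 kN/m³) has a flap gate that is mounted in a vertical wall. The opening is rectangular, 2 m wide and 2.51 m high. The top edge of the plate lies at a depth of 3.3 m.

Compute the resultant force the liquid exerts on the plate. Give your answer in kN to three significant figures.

γ = 0.789 × 9.81 = 7.74009 kN/m³.
The centroid lies 2.51/2 = 1.255 m below the top edge, so the centroid depth is h_c = 3.3 + 1.255 = 4.555 m.
A = 2 × 2.51 = 5.02 m².
Resultant F = γ·h_c·A = 7.74009 × 4.555 × 5.02 = 176.986 kN.

F ≈ 177 kN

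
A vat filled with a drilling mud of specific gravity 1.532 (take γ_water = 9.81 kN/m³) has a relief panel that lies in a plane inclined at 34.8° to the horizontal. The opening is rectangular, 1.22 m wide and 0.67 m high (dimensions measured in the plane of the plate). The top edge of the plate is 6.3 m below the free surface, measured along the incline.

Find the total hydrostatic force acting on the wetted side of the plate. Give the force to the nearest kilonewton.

F ≈ 47 kN

γ = 1.532 × 9.81 = 15.02892 kN/m³.
Let θ = 34.8° be the plate's angle to the horizontal; measure y along the incline from where the plane meets the free surface. Vertical depth h = y·sinθ with sinθ = 0.570714.
The centroid lies 0.67/2 = 0.335 m below the top edge, so y_c = 6.3 + 0.335 = 6.635 m and h_c = 6.635 × 0.570714 = 3.78669 m.
A = 1.22 × 0.67 = 0.8174 m².
Resultant F = γ·h_c·A = 15.02892 × 3.78669 × 0.8174 = 46.5181 kN.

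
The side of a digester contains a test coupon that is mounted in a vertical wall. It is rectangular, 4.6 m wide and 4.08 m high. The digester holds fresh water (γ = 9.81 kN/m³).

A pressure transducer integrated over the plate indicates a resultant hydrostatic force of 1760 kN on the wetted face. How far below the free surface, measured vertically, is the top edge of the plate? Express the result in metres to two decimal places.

γ = 9.81 kN/m³.
A = 4.6 × 4.08 = 18.768 m².
From F = γ·h_c·A, the centroid depth is h_c = 1760/(9.81 × 18.768) = 9.55929 m.
The centroid lies 4.08/2 = 2.04 m below the top edge, so the top edge sits at h_top = 9.55929 − 2.04 = 7.51929 m below the surface.

d_top ≈ 7.52 m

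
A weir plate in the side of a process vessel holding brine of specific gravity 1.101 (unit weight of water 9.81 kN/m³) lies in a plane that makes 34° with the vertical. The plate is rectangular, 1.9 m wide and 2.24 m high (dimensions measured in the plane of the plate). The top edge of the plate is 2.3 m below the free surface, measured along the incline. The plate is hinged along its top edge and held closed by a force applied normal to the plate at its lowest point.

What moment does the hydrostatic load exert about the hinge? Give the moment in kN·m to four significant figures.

M ≈ 161.9 kN·m

γ = 1.101 × 9.81 = 10.80081 kN/m³.
The plate makes 34° with the vertical, i.e. θ = 90° − 34° = 56° to the horizontal. Measuring y along the incline from the free-surface line, vertical depth h = y·sinθ with sinθ = 0.829038.
The centroid lies 2.24/2 = 1.12 m below the top edge, so y_c = 2.3 + 1.12 = 3.42 m and h_c = 3.42 × 0.829038 = 2.83531 m.
A = 1.9 × 2.24 = 4.256 m².
Resultant F = γ·h_c·A = 10.80081 × 2.83531 × 4.256 = 130.334 kN.
I_c = b·h³/12 = 1.9 × 2.24³/12 = 1.77958 m⁴.
Centre of pressure: y_p = y_c + I_c/(y_c·A) = 3.42 + 1.77958/(3.42 × 4.256) = 3.42 + 0.122262 = 3.54226 m along the plane.
The resultant acts 1.12 + 0.122262 = 1.24226 m (along the plate) below the hinge at the top edge, so the moment about the hinge is M = F × 1.24226 = 130.334 × 1.24226 = 161.909 kN·m.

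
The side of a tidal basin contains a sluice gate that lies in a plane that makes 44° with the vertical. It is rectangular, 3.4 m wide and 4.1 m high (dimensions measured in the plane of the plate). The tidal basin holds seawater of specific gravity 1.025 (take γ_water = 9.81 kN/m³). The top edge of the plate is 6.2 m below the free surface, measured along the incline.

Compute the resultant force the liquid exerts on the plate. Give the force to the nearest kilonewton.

γ = 1.025 × 9.81 = 10.05525 kN/m³.
The plate makes 44° with the vertical, i.e. θ = 90° − 44° = 46° to the horizontal. Measuring y along the incline from the free-surface line, vertical depth h = y·sinθ with sinθ = 0.719340.
The centroid lies 4.1/2 = 2.05 m below the top edge, so y_c = 6.2 + 2.05 = 8.25 m and h_c = 8.25 × 0.719340 = 5.93455 m.
A = 3.4 × 4.1 = 13.94 m².
Resultant F = γ·h_c·A = 10.05525 × 5.93455 × 13.94 = 831.847 kN.

F ≈ 832 kN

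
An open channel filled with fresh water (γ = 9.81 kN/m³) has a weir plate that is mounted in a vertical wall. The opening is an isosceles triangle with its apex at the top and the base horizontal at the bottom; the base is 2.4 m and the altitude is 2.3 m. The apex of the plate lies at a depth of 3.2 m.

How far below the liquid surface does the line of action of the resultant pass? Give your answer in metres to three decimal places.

γ = 9.81 kN/m³.
With the apex up, the centroid sits 2h/3 = 2 × 2.3/3 = 1.53333 m below the apex, so the centroid depth is h_c = 3.2 + 1.53333 = 4.73333 m.
A = ½ × 2.4 × 2.3 = 2.76 m².
Resultant F = γ·h_c·A = 9.81 × 4.73333 × 2.76 = 128.158 kN.
I_c = b·h³/36 = 2.4 × 2.3³/36 = 0.811133 m⁴.
Centre of pressure: y_p = y_c + I_c/(y_c·A) = 4.73333 + 0.811133/(4.73333 × 2.76) = 4.73333 + 0.0620892 = 4.79542 m along the plane.

h_p = 4.795 m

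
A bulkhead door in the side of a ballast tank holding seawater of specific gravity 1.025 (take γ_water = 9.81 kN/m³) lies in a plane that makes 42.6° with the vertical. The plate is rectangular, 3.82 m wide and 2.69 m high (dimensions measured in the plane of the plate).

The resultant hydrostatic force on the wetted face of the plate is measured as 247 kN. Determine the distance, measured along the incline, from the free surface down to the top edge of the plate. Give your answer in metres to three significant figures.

γ = 1.025 × 9.81 = 10.05525 kN/m³.
A = 3.82 × 2.69 = 10.2758 m².
From F = γ·h_c·A, the centroid depth is h_c = 247/(10.05525 × 10.2758) = 2.3905 m.
The plate makes 42.6° with the vertical, i.e. θ = 90° − 42.6° = 47.4° to the horizontal. Measuring y along the incline from the free-surface line, vertical depth h = y·sinθ with sinθ = 0.736097.
Along the incline, y_c = h_c/sinθ = 2.3905/0.736097 = 3.24753 m.
The centroid lies 2.69/2 = 1.345 m below the top edge, so the top edge sits at y_top = 3.24753 − 1.345 = 1.90253 m along the incline.

y_top ≈ 1.90 m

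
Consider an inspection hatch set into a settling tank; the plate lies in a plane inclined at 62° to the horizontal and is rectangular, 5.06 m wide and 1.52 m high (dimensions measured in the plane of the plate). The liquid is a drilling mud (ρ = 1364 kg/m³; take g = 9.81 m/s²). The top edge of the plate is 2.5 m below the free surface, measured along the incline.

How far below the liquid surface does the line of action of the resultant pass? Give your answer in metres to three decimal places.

h_p = 2.931 m

γ = ρg = 1364 × 9.81 / 1000 = 13.38084 kN/m³.
Let θ = 62° be the plate's angle to the horizontal; measure y along the incline from where the plane meets the free surface. Vertical depth h = y·sinθ with sinθ = 0.882948.
The centroid lies 1.52/2 = 0.76 m below the top edge, so y_c = 2.5 + 0.76 = 3.26 m and h_c = 3.26 × 0.882948 = 2.87841 m.
A = 5.06 × 1.52 = 7.6912 m².
Resultant F = γ·h_c·A = 13.38084 × 2.87841 × 7.6912 = 296.231 kN.
I_c = b·h³/12 = 5.06 × 1.52³/12 = 1.48081 m⁴.
Centre of pressure: y_p = y_c + I_c/(y_c·A) = 3.26 + 1.48081/(3.26 × 7.6912) = 3.26 + 0.0590592 = 3.31906 m along the plane.
Vertically, h_p = y_p·sinθ = 3.31906 × 0.882948 = 2.93056 m.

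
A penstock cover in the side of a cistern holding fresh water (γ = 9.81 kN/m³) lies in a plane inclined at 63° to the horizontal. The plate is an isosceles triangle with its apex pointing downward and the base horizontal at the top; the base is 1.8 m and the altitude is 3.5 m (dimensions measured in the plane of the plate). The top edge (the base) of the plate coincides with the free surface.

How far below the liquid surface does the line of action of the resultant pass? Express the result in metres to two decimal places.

γ = 9.81 kN/m³.
Let θ = 63° be the plate's angle to the horizontal; measure y along the incline from where the plane meets the free surface. Vertical depth h = y·sinθ with sinθ = 0.891007.
With the apex down, the centroid sits h/3 = 3.5/3 = 1.16667 m below the base (the top edge), so y_c = 1.16667 m and h_c = 1.16667 × 0.891007 = 1.03951 m.
A = ½ × 1.8 × 3.5 = 3.15 m².
Resultant F = γ·h_c·A = 9.81 × 1.03951 × 3.15 = 32.1224 kN.
I_c = b·h³/36 = 1.8 × 3.5³/36 = 2.14375 m⁴.
Centre of pressure: y_p = y_c + I_c/(y_c·A) = 1.16667 + 2.14375/(1.16667 × 3.15) = 1.16667 + 0.583332 = 1.75 m along the plane.
Vertically, h_p = y_p·sinθ = 1.75 × 0.891007 = 1.55926 m.

h_p = 1.56 m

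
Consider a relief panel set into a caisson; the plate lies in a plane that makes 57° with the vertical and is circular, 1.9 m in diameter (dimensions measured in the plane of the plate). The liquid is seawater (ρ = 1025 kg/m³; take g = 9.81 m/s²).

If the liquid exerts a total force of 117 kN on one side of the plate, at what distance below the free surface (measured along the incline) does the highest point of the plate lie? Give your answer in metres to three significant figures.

y_top ≈ 6.59 m

γ = ρg = 1025 × 9.81 / 1000 = 10.05525 kN/m³.
A = π(0.95)² = 2.83529 m².
From F = γ·h_c·A, the centroid depth is h_c = 117/(10.05525 × 2.83529) = 4.10389 m.
The plate makes 57° with the vertical, i.e. θ = 90° − 57° = 33° to the horizontal. Measuring y along the incline from the free-surface line, vertical depth h = y·sinθ with sinθ = 0.544639.
Along the incline, y_c = h_c/sinθ = 4.10389/0.544639 = 7.53506 m.
The centroid is at the centre, 0.95 m below the top of the plate, so the highest point sits at y_top = 7.53506 − 0.95 = 6.58506 m along the incline.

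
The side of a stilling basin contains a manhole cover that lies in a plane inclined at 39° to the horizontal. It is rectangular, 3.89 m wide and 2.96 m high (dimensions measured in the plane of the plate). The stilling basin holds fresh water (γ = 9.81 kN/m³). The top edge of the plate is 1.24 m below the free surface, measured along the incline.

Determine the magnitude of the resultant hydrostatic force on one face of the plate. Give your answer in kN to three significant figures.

γ = 9.81 kN/m³.
Let θ = 39° be the plate's angle to the horizontal; measure y along the incline from where the plane meets the free surface. Vertical depth h = y·sinθ with sinθ = 0.629320.
The centroid lies 2.96/2 = 1.48 m below the top edge, so y_c = 1.24 + 1.48 = 2.72 m and h_c = 2.72 × 0.629320 = 1.71175 m.
A = 3.89 × 2.96 = 11.5144 m².
Resultant F = γ·h_c·A = 9.81 × 1.71175 × 11.5144 = 193.353 kN.

F ≈ 193 kN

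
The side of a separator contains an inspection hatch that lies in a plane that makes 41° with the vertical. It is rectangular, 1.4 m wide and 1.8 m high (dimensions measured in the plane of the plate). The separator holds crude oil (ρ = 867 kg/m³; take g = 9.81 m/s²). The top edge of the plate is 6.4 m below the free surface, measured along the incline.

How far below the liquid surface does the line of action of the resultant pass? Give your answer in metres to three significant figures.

h_p = 5.54 m

γ = ρg = 867 × 9.81 / 1000 = 8.50527 kN/m³.
The plate makes 41° with the vertical, i.e. θ = 90° − 41° = 49° to the horizontal. Measuring y along the incline from the free-surface line, vertical depth h = y·sinθ with sinθ = 0.754710.
The centroid lies 1.8/2 = 0.9 m below the top edge, so y_c = 6.4 + 0.9 = 7.3 m and h_c = 7.3 × 0.754710 = 5.50938 m.
A = 1.4 × 1.8 = 2.52 m².
Resultant F = γ·h_c·A = 8.50527 × 5.50938 × 2.52 = 118.084 kN.
I_c = b·h³/12 = 1.4 × 1.8³/12 = 0.6804 m⁴.
Centre of pressure: y_p = y_c + I_c/(y_c·A) = 7.3 + 0.6804/(7.3 × 2.52) = 7.3 + 0.0369863 = 7.33699 m along the plane.
Vertically, h_p = y_p·sinθ = 7.33699 × 0.754710 = 5.5373 m.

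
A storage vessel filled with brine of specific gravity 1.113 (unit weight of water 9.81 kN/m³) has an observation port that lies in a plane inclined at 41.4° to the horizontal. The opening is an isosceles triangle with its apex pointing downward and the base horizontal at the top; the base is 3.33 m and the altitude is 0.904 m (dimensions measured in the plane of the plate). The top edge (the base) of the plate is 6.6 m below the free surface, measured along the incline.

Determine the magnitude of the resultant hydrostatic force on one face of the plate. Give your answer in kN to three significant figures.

F ≈ 75.0 kN

γ = 1.113 × 9.81 = 10.91853 kN/m³.
Let θ = 41.4° be the plate's angle to the horizontal; measure y along the incline from where the plane meets the free surface. Vertical depth h = y·sinθ with sinθ = 0.661312.
With the apex down, the centroid sits h/3 = 0.904/3 = 0.301333 m below the base (the top edge), so y_c = 6.6 + 0.301333 = 6.90133 m and h_c = 6.90133 × 0.661312 = 4.56393 m.
A = ½ × 3.33 × 0.904 = 1.50516 m².
Resultant F = γ·h_c·A = 10.91853 × 4.56393 × 1.50516 = 75.0042 kN.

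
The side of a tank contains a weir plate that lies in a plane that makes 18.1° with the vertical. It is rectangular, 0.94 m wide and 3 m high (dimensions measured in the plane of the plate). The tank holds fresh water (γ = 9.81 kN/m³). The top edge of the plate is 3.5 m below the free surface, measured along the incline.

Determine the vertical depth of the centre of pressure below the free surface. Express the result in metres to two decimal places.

h_p = 4.90 m

γ = 9.81 kN/m³.
The plate makes 18.1° with the vertical, i.e. θ = 90° − 18.1° = 71.9° to the horizontal. Measuring y along the incline from the free-surface line, vertical depth h = y·sinθ with sinθ = 0.950516.
The centroid lies 3/2 = 1.5 m below the top edge, so y_c = 3.5 + 1.5 = 5 m and h_c = 5 × 0.950516 = 4.75258 m.
A = 0.94 × 3 = 2.82 m².
Resultant F = γ·h_c·A = 9.81 × 4.75258 × 2.82 = 131.476 kN.
I_c = b·h³/12 = 0.94 × 3³/12 = 2.115 m⁴.
Centre of pressure: y_p = y_c + I_c/(y_c·A) = 5 + 2.115/(5 × 2.82) = 5 + 0.15 = 5.15 m along the plane.
Vertically, h_p = y_p·sinθ = 5.15 × 0.950516 = 4.89516 m.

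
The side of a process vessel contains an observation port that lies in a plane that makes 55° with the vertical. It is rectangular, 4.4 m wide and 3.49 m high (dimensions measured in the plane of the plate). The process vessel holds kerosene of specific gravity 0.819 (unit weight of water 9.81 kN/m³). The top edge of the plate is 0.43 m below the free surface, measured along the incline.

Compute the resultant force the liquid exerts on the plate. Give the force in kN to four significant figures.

F ≈ 153.9 kN

γ = 0.819 × 9.81 = 8.03439 kN/m³.
The plate makes 55° with the vertical, i.e. θ = 90° − 55° = 35° to the horizontal. Measuring y along the incline from the free-surface line, vertical depth h = y·sinθ with sinθ = 0.573576.
The centroid lies 3.49/2 = 1.745 m below the top edge, so y_c = 0.43 + 1.745 = 2.175 m and h_c = 2.175 × 0.573576 = 1.24753 m.
A = 4.4 × 3.49 = 15.356 m².
Resultant F = γ·h_c·A = 8.03439 × 1.24753 × 15.356 = 153.915 kN.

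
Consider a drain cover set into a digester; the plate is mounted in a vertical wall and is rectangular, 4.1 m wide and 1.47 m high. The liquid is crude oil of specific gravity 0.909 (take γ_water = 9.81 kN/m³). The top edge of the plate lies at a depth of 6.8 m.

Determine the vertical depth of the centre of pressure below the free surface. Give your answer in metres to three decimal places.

γ = 0.909 × 9.81 = 8.91729 kN/m³.
The centroid lies 1.47/2 = 0.735 m below the top edge, so the centroid depth is h_c = 6.8 + 0.735 = 7.535 m.
A = 4.1 × 1.47 = 6.027 m².
Resultant F = γ·h_c·A = 8.91729 × 7.535 × 6.027 = 404.965 kN.
I_c = b·h³/12 = 4.1 × 1.47³/12 = 1.08531 m⁴.
Centre of pressure: y_p = y_c + I_c/(y_c·A) = 7.535 + 1.08531/(7.535 × 6.027) = 7.535 + 0.0238984 = 7.5589 m along the plane.

h_p = 7.559 m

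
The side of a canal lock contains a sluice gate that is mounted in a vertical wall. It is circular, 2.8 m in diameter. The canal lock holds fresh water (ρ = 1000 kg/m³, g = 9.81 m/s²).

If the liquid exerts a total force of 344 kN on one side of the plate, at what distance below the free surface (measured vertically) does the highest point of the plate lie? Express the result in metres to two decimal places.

γ = ρg = 1000 × 9.81 = 9810 N/m³ = 9.81 kN/m³.
A = π(1.4)² = 6.15752 m².
From F = γ·h_c·A, the centroid depth is h_c = 344/(9.81 × 6.15752) = 5.69487 m.
The centroid is at the centre, 1.4 m below the top of the plate, so the highest point sits at h_top = 5.69487 − 1.4 = 4.29487 m below the surface.

d_top ≈ 4.29 m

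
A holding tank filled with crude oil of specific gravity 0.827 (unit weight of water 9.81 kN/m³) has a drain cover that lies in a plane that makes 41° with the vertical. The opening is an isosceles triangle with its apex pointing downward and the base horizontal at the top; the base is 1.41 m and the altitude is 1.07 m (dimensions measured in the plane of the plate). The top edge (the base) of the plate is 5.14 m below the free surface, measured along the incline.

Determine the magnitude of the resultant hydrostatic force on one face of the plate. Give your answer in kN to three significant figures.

γ = 0.827 × 9.81 = 8.11287 kN/m³.
The plate makes 41° with the vertical, i.e. θ = 90° − 41° = 49° to the horizontal. Measuring y along the incline from the free-surface line, vertical depth h = y·sinθ with sinθ = 0.754710.
With the apex down, the centroid sits h/3 = 1.07/3 = 0.356667 m below the base (the top edge), so y_c = 5.14 + 0.356667 = 5.49667 m and h_c = 5.49667 × 0.754710 = 4.14839 m.
A = ½ × 1.41 × 1.07 = 0.75435 m².
Resultant F = γ·h_c·A = 8.11287 × 4.14839 × 0.75435 = 25.3879 kN.

F ≈ 25.4 kN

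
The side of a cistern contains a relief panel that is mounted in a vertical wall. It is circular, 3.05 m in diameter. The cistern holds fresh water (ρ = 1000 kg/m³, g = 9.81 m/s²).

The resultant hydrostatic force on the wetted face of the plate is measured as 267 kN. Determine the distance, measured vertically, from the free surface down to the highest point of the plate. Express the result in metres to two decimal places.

d_top ≈ 2.20 m

γ = ρg = 1000 × 9.81 = 9810 N/m³ = 9.81 kN/m³.
A = π(1.525)² = 7.30617 m².
From F = γ·h_c·A, the centroid depth is h_c = 267/(9.81 × 7.30617) = 3.72522 m.
The centroid is at the centre, 1.525 m below the top of the plate, so the highest point sits at h_top = 3.72522 − 1.525 = 2.20022 m below the surface.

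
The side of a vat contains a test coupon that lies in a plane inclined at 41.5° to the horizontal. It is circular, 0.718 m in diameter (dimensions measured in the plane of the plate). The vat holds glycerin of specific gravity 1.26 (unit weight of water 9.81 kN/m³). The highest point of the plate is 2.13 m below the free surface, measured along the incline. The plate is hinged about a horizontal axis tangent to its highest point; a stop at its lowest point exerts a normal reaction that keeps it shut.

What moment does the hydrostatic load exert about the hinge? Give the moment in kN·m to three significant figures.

M ≈ 3.07 kN·m

γ = 1.26 × 9.81 = 12.3606 kN/m³.
Let θ = 41.5° be the plate's angle to the horizontal; measure y along the incline from where the plane meets the free surface. Vertical depth h = y·sinθ with sinθ = 0.662620.
The centroid is at the centre, 0.359 m below the top of the plate, so y_c = 2.13 + 0.359 = 2.489 m and h_c = 2.489 × 0.662620 = 1.64926 m.
A = π(0.359)² = 0.404892 m².
Resultant F = γ·h_c·A = 12.3606 × 1.64926 × 0.404892 = 8.25406 kN.
I_c = πr⁴/4 = π × 0.359⁴/4 = 0.0130457 m⁴.
Centre of pressure: y_p = y_c + I_c/(y_c·A) = 2.489 + 0.0130457/(2.489 × 0.404892) = 2.489 + 0.012945 = 2.50195 m along the plane.
The resultant acts 0.359 + 0.012945 = 0.371945 m (along the plate) below the hinge at the top edge, so the moment about the hinge is M = F × 0.371945 = 8.25406 × 0.371945 = 3.07006 kN·m.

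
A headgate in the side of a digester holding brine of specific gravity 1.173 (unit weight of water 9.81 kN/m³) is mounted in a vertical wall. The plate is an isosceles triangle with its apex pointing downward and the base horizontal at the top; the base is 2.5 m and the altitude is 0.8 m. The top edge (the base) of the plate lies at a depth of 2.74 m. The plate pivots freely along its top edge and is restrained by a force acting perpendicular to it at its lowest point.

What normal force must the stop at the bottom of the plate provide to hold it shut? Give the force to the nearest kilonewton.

P ≈ 12 kN

γ = 1.173 × 9.81 = 11.50713 kN/m³.
With the apex down, the centroid sits h/3 = 0.8/3 = 0.266667 m below the base (the top edge), so the centroid depth is h_c = 2.74 + 0.266667 = 3.00667 m.
A = ½ × 2.5 × 0.8 = 1 m².
Resultant F = γ·h_c·A = 11.50713 × 3.00667 × 1 = 34.5981 kN.
I_c = b·h³/36 = 2.5 × 0.8³/36 = 0.0355556 m⁴.
Centre of pressure: y_p = y_c + I_c/(y_c·A) = 3.00667 + 0.0355556/(3.00667 × 1) = 3.00667 + 0.0118256 = 3.0185 m along the plane.
The resultant acts 0.266667 + 0.0118256 = 0.278493 m (along the plate) below the hinge at the top edge, so the moment about the hinge is M = F × 0.278493 = 34.5981 × 0.278493 = 9.63533 kN·m.
A normal force at the bottom, 0.8 m from the hinge, must supply this moment: P = 9.63533/0.8 = 12.0442 kN.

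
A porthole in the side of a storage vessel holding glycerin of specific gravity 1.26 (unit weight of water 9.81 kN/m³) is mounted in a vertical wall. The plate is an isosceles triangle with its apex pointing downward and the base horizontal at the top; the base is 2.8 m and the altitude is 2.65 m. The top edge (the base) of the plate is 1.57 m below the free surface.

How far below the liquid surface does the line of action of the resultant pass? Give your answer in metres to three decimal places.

h_p = 2.612 m

γ = 1.26 × 9.81 = 12.3606 kN/m³.
With the apex down, the centroid sits h/3 = 2.65/3 = 0.883333 m below the base (the top edge), so the centroid depth is h_c = 1.57 + 0.883333 = 2.45333 m.
A = ½ × 2.8 × 2.65 = 3.71 m².
Resultant F = γ·h_c·A = 12.3606 × 2.45333 × 3.71 = 112.504 kN.
I_c = b·h³/36 = 2.8 × 2.65³/36 = 1.44742 m⁴.
Centre of pressure: y_p = y_c + I_c/(y_c·A) = 2.45333 + 1.44742/(2.45333 × 3.71) = 2.45333 + 0.159025 = 2.61235 m along the plane.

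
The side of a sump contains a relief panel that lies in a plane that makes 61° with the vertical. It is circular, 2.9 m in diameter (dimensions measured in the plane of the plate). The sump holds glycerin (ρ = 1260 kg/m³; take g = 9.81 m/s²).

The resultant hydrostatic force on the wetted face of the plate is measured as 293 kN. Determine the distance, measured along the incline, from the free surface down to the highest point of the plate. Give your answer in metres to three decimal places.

y_top ≈ 5.952 m

γ = ρg = 1260 × 9.81 / 1000 = 12.3606 kN/m³.
A = π(1.45)² = 6.6052 m².
From F = γ·h_c·A, the centroid depth is h_c = 293/(12.3606 × 6.6052) = 3.58874 m.
The plate makes 61° with the vertical, i.e. θ = 90° − 61° = 29° to the horizontal. Measuring y along the incline from the free-surface line, vertical depth h = y·sinθ with sinθ = 0.484810.
Along the incline, y_c = h_c/sinθ = 3.58874/0.484810 = 7.40236 m.
The centroid is at the centre, 1.45 m below the top of the plate, so the highest point sits at y_top = 7.40236 − 1.45 = 5.95236 m along the incline.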